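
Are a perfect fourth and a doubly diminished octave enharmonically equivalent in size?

No

A perfect fourth spans 5 semitones; a doubly diminished octave spans 10 semitones. They differ by 5.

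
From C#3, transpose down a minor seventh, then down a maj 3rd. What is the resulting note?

B1

Down a minor seventh from C#3: D#2 (10 semitones down).
A major third down from D#2 is B1.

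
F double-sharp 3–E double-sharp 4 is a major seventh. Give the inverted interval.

minor second

Inverted interval numbers add to nine, so a seventh pairs with a second (7 + 2 = 9).
Quality inverts too: major becomes minor. That makes the inversion a minor second.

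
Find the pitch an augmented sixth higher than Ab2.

F#3

Counting six letter names up from A lands on F.
An augmented sixth is 10 semitones; 10 semitones up from Ab2 gives F#3.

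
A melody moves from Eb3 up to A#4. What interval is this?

doubly augmented eleventh

E to A spans four letter names (E-F-G-A), plus an octave: an eleventh.
Eb3 to A#4 spans 19 semitones — two semitones wider than the perfect eleventh (17) — giving a doubly augmented eleventh.
(Equivalently, a compound doubly augmented fourth: a doubly augmented fourth plus an octave.)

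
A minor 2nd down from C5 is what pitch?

B4

Counting two letter names down from C lands on B.
A minor second spans 1 semitone, so from C5 the target pitch is B4.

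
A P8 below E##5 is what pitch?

E##4

An octave keeps the letter name E, an octave down from E.
Moving 12 semitones down from E##5 (the size of a perfect octave) reaches E##4.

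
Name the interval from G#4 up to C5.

G to C spans four letter names (G-A-B-C): a fourth.
The perfect fourth is 5 semitones; here we have 4, one semitone narrower: diminished.

diminished fourth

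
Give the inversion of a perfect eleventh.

perfect fifth

First reduce the compound perfect eleventh to its simple form, a perfect fourth.
Inverted interval numbers add to nine, so a fourth pairs with a fifth (4 + 5 = 9).
And perfect stays perfect under inversion, so we get a perfect fifth.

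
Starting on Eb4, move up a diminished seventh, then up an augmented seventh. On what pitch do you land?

A diminished seventh up from Eb4 is Dbb5.
Up an augmented seventh from Dbb5: C6 (12 semitones up).

C6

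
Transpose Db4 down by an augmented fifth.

Gbb3

Counting five letter names down from D lands on G.
An augmented fifth is 8 semitones; 8 semitones down from Db4 gives Gbb3.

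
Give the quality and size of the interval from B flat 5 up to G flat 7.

minor thirteenth

B to G spans six letter names (B-C-D-E-F-G), plus an octave: a thirteenth.
At 20 semitones, Bb5→Gb7 falls one short of a major thirteenth: minor.
(Equivalently, a compound minor sixth: a minor sixth plus an octave.)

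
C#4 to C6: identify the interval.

C to C is the same letter name, plus 2 octaves, so the interval is some kind of fifteenth.
A perfect fifteenth would be 24 semitones; C#4 to C6 is 23, one semitone narrower, so the interval is diminished.
(Equivalently, a compound diminished octave: a diminished octave plus an octave.)

d15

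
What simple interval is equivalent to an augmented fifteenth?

augmented octave

Each octave removed subtracts seven from the number: 15 − 7 = 8.
So an augmented fifteenth is an octave plus an augmented octave. The quality is unchanged.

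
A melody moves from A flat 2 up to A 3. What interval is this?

augmented 8th

A to A is the same letter name, plus an octave: an octave.
Ab2 to A3 spans 13 semitones — one semitone wider than the perfect octave (12) — giving an augmented octave.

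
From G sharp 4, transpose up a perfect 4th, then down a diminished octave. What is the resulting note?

Up a perfect fourth from G#4: C#5 (5 semitones up).
A diminished octave down from C#5 is C##4.

C double-sharp 4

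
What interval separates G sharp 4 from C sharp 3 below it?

P12

Descending from G#4 to C#3 is the same interval as ascending C#3 to G#4.
C to G spans five letter names (C-D-E-F-G), plus an octave: a twelfth.
Counting semitones, C#3→G#4 is 19, which is the perfect twelfth.
(Equivalently, a compound perfect fifth: a perfect fifth plus an octave.)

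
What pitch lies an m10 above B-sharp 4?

D-sharp 6

Counting three letter names plus an octave up from B lands on D.
Moving 15 semitones up from B#4 (the size of a minor tenth) reaches D#6.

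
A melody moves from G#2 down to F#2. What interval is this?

major second

Descending from G#2 to F#2 is the same interval as ascending F#2 to G#2.
F to G spans two letter names (F-G) — that makes it a second of some quality.
Counting semitones, F#2→G#2 is 2, which is the major second.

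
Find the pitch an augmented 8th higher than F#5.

An octave keeps the letter name F, an octave up from F.
An augmented octave spans 13 semitones, so from F#5 the target pitch is F##6.

F##6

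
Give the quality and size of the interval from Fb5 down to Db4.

Descending from Fb5 to Db4 is the same interval as ascending Db4 to Fb5.
D to F spans three letter names (D-E-F), plus an octave — that makes it a tenth of some quality.
At 15 semitones, Db4→Fb5 falls one short of a major tenth: minor.
(Equivalently, a compound minor third: a minor third plus an octave.)

minor tenth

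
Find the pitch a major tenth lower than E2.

Counting three letter names plus an octave down from E lands on C.
Moving 16 semitones down from E2 (the size of a major tenth) reaches C1.

C1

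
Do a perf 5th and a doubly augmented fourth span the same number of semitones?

Yes

A perfect fifth spans 7 semitones, and a doubly augmented fourth also spans 7 semitones — they're enharmonic.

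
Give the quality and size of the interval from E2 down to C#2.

m3

Descending from E2 to C#2 is the same interval as ascending C#2 to E2.
C to E spans three letter names (C-D-E): a third.
A major third would be 4 semitones, but C#2 to E2 is 3 — one semitone narrower, making it a minor third.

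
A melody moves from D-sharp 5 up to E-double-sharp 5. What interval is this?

augmented second

D to E spans two letter names (D-E), so the interval is some kind of second.
D#5 to E##5 spans 3 semitones — one semitone wider than the major second (2) — giving an augmented second.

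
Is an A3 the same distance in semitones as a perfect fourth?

Both span 5 semitones: an augmented third and a perfect fourth are the same chromatic distance.

Yes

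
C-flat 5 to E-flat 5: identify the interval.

C to E spans three letter names (C-D-E): a third.
The major third spans 4 semitones, and Cb5 to Eb5 is exactly 4 semitones — so this is a major third.

major third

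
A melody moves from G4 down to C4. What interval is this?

P5

Descending from G4 to C4 is the same interval as ascending C4 to G4.
C to G spans five letter names (C-D-E-F-G): a fifth.
C4 to G4 is 7 semitones, matching the perfect fifth exactly, so the quality is perfect.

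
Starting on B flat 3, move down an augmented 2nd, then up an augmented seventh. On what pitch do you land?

Down an augmented second from Bb3: Abb3 (3 semitones down).
Abb3 up an augmented seventh → G4 (12 semitones).

G 4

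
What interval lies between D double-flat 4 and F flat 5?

D to F spans three letter names (D-E-F), plus an octave, so the interval is some kind of tenth.
Dbb4 to Fb5 is 16 semitones, matching the major tenth exactly, so the quality is major.
(Equivalently, a compound major third: a major third plus an octave.)

major 10th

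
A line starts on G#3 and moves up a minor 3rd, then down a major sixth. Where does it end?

G#3 up a minor third → B3 (3 semitones).
Down a major sixth from B3: D3 (9 semitones down).

D3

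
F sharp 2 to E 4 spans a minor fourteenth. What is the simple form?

m7

Subtracting seven from the interval number removes an octave: 14 − 7 = 7.
That makes a minor fourteenth a compound minor seventh — an octave plus a minor seventh.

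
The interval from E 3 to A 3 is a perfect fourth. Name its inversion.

Interval numbers invert to sum to nine: 4 + 5 = 9, so a fourth inverts to a fifth.
And perfect stays perfect under inversion, so we get a perfect fifth.

P5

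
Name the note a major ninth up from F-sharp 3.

Two letters up from F (plus an octave) reaches G.
A major ninth spans 14 semitones, so from F#3 the target pitch is G#4.

G-sharp 4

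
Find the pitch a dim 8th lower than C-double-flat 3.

C-flat 2

For an octave the letter name doesn't change: still C, an octave down.
A diminished octave spans 11 semitones, so from Cbb3 the target pitch is Cb2.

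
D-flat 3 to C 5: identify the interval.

major fourteenth

D to C spans seven letter names (D-E-F-G-A-B-C), plus an octave, so the interval is some kind of fourteenth.
Db3 to C5 is 23 semitones, matching the major fourteenth exactly, so the quality is major.
(Equivalently, a compound major seventh: a major seventh plus an octave.)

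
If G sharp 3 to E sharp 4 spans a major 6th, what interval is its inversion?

minor 3rd

Interval numbers invert to sum to nine: 6 + 3 = 9, so a sixth inverts to a third.
The quality also flips — major becomes minor — giving a minor third.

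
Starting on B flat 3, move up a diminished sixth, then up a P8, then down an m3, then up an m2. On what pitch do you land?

F double-flat 5

A diminished sixth up from Bb3 is Gbb4.
A perfect octave up from Gbb4 is Gbb5.
Gbb5 down a minor third → Ebb5 (3 semitones).
Up a minor second from Ebb5: Fbb5 (1 semitone up).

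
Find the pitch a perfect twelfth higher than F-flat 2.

C-flat 4

The twelfth's letter: F up five letter names plus an octave → C.
Moving 19 semitones up from Fb2 (the size of a perfect twelfth) reaches Cb4.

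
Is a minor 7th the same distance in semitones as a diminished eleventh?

No

A minor seventh spans 10 semitones; a diminished eleventh spans 16 semitones. They differ by 6.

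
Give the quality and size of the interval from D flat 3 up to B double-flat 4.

D to B spans six letter names (D-E-F-G-A-B), plus an octave, so the interval is some kind of thirteenth.
At 20 semitones, Db3→Bbb4 falls one short of a major thirteenth: minor.
(Equivalently, a compound minor sixth: a minor sixth plus an octave.)

minor 13th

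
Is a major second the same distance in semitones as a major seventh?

A major second spans 2 semitones; a major seventh spans 11 semitones. They differ by 9.

No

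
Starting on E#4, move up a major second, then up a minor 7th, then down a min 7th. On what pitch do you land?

F##4

Up a major second from E#4: F##4 (2 semitones up).
A minor seventh up from F##4 is E#5.
Down a minor seventh from E#5: F##4 (10 semitones down).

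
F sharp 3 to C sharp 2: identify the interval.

P11

Descending from F#3 to C#2 is the same interval as ascending C#2 to F#3.
C to F spans four letter names (C-D-E-F), plus an octave — that makes it an eleventh of some quality.
The perfect eleventh spans 17 semitones, and C#2 to F#3 is exactly 17 semitones — so this is a perfect eleventh.
(Equivalently, a compound perfect fourth: a perfect fourth plus an octave.)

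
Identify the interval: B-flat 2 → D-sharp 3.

A3

B to D spans three letter names (B-C-D) — that makes it a third of some quality.
The major third is 4 semitones; here we have 5, one semitone wider: augmented.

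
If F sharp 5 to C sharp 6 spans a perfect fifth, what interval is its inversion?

The rule of nine gives the new number: 9 − 5 = 4, so a fifth becomes a fourth.
The quality also flips — perfect stays perfect — giving a perfect fourth.

perfect 4th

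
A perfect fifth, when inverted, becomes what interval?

Interval numbers invert to sum to nine: 5 + 4 = 9, so a fifth inverts to a fourth.
The quality also flips — perfect stays perfect — giving a perfect fourth.

P4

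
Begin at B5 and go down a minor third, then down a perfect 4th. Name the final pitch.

B5 down a minor third → G#5 (3 semitones).
Down a perfect fourth from G#5: D#5 (5 semitones down).

D#5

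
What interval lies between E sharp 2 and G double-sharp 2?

E to G spans three letter names (E-F-G), so the interval is some kind of third.
The major third spans 4 semitones, and E#2 to G##2 is exactly 4 semitones — so this is a major third.

major third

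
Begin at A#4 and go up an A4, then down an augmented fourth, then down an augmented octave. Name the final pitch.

A3

Up an augmented fourth from A#4: D##5 (6 semitones up).
An augmented fourth down from D##5 is A#4.
A#4 down an augmented octave → A3 (13 semitones).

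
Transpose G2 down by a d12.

Five letters down from G (plus an octave) reaches C.
Moving 18 semitones down from G2 (the size of a diminished twelfth) reaches C#1.

C#1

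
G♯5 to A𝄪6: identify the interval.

G to A spans two letter names (G-A), plus an octave, so the interval is some kind of ninth.
G#5 to A##6 spans 15 semitones — one semitone wider than the major ninth (14) — giving an augmented ninth.
(Equivalently, a compound augmented second: an augmented second plus an octave.)

A9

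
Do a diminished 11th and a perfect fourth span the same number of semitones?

No

A diminished eleventh is 16 semitones but a perfect fourth is 5 semitones — different sizes.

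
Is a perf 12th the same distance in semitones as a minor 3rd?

No

19 semitones (perfect twelfth) vs 3 semitones (minor third): not equal.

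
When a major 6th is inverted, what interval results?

m3

Inverted interval numbers add to nine, so a sixth pairs with a third (6 + 3 = 9).
The quality also flips — major becomes minor — giving a minor third.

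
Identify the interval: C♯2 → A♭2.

diminished sixth

C to A spans six letter names (C-D-E-F-G-A), so the interval is some kind of sixth.
A major sixth would be 9 semitones; C#2 to Ab2 is 7, two semitones narrower, so the interval is diminished.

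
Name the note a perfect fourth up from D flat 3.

Four letter names up from D: G.
Moving 5 semitones up from Db3 (the size of a perfect fourth) reaches Gb3.

G flat 3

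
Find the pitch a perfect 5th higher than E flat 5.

B flat 5

The fifth takes the letter from E up to B.
A perfect fifth is 7 semitones; 7 semitones up from Eb5 gives Bb5.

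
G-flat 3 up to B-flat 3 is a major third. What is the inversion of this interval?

The rule of nine gives the new number: 9 − 3 = 6, so a third becomes a sixth.
The quality also flips — major becomes minor — giving a minor sixth.

m6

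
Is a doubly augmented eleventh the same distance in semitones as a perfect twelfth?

A doubly augmented eleventh spans 19 semitones, and a perfect twelfth also spans 19 semitones — they're enharmonic.

Yes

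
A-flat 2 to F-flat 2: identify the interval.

major third

Descending from Ab2 to Fb2 is the same interval as ascending Fb2 to Ab2.
F to A spans three letter names (F-G-A): a third.
Fb2 to Ab2 is 4 semitones, matching the major third exactly, so the quality is major.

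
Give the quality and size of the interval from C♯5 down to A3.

major tenth

Descending from C#5 to A3 is the same interval as ascending A3 to C#5.
A to C spans three letter names (A-B-C), plus an octave — that makes it a tenth of some quality.
Counting semitones, A3→C#5 is 16, which is the major tenth.
(Equivalently, a compound major third: a major third plus an octave.)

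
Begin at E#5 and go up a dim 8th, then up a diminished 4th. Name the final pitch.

A diminished octave up from E#5 is E6.
A diminished fourth up from E6 is Ab6.

Ab6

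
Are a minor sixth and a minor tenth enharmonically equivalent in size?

A minor sixth is 8 semitones but a minor tenth is 15 semitones — different sizes.

No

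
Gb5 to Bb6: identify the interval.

G to B spans three letter names (G-A-B), plus an octave: a tenth.
Gb5 to Bb6 is 16 semitones, matching the major tenth exactly, so the quality is major.
(Equivalently, a compound major third: a major third plus an octave.)

M10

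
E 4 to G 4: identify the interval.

E to G spans three letter names (E-F-G), so the interval is some kind of third.
At 3 semitones, E4→G4 falls one short of a major third: minor.

minor third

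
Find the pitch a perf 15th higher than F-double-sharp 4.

The letter stays F (same as the start), shifted two octaves up.
Moving 24 semitones up from F##4 (the size of a perfect fifteenth) reaches F##6.

F-double-sharp 6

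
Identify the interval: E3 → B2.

Descending from E3 to B2 is the same interval as ascending B2 to E3.
B to E spans four letter names (B-C-D-E), so the interval is some kind of fourth.
B2 to E3 is 5 semitones, matching the perfect fourth exactly, so the quality is perfect.

perfect 4th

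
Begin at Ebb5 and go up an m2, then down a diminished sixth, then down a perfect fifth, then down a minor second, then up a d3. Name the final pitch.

Ebb4

A minor second up from Ebb5 is Fbb5.
Down a diminished sixth from Fbb5: Ab4 (7 semitones down).
Down a perfect fifth from Ab4: Db4 (7 semitones down).
Down a minor second from Db4: C4 (1 semitone down).
A diminished third up from C4 is Ebb4.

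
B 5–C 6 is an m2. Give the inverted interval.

Interval numbers invert to sum to nine: 2 + 7 = 9, so a second inverts to a seventh.
The quality also flips — minor becomes major — giving a major seventh.

major 7th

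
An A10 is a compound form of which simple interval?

A3

Subtracting seven from the interval number removes an octave: 10 − 7 = 3.
That makes an augmented tenth a compound augmented third — an octave plus an augmented third.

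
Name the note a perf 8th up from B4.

B5

For an octave the letter name doesn't change: still B, an octave up.
A perfect octave spans 12 semitones, so from B4 the target pitch is B5.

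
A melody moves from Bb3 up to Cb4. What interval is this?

minor 2nd

B to C spans two letter names (B-C): a second.
Bb3 to Cb4 is 1 semitone, a half step short of the major second (2), so this is minor.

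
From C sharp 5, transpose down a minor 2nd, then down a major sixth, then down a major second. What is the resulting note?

C sharp 4

Down a minor second from C#5: B#4 (1 semitone down).
Down a major sixth from B#4: D#4 (9 semitones down).
Down a major second from D#4: C#4 (2 semitones down).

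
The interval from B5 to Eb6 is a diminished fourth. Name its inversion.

The rule of nine gives the new number: 9 − 4 = 5, so a fourth becomes a fifth.
Quality inverts too: diminished becomes augmented. That makes the inversion an augmented fifth.

augmented 5th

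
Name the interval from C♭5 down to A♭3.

minor 10th

Descending from Cb5 to Ab3 is the same interval as ascending Ab3 to Cb5.
A to C spans three letter names (A-B-C), plus an octave: a tenth.
At 15 semitones, Ab3→Cb5 falls one short of a major tenth: minor.
(Equivalently, a compound minor third: a minor third plus an octave.)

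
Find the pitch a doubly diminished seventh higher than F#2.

Ebb3

Seven letter names up from F: E.
A doubly diminished seventh spans 8 semitones, so from F#2 the target pitch is Ebb3.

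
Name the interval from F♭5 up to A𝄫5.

F to A spans three letter names (F-G-A) — that makes it a third of some quality.
At 3 semitones, Fb5→Abb5 falls one short of a major third: minor.

minor 3rd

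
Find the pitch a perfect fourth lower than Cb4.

Four letter names down from C: G.
A perfect fourth spans 5 semitones, so from Cb4 the target pitch is Gb3.

Gb3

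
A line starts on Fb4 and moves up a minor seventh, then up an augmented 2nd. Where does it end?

F5

Fb4 up a minor seventh → Ebb5 (10 semitones).
Ebb5 up an augmented second → F5 (3 semitones).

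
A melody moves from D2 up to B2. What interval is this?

D to B spans six letter names (D-E-F-G-A-B): a sixth.
D2 to B2 is 9 semitones, matching the major sixth exactly, so the quality is major.

major 6th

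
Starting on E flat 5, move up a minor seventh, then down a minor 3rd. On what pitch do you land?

Up a minor seventh from Eb5: Db6 (10 semitones up).
A minor third down from Db6 is Bb5.

B flat 5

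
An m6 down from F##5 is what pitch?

Six letter names down from F: A.
Moving 8 semitones down from F##5 (the size of a minor sixth) reaches A##4.

A##4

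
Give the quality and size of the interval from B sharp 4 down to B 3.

augmented octave

Descending from B#4 to B3 is the same interval as ascending B3 to B#4.
B to B is the same letter name, plus an octave: an octave.
B3 to B#4 spans 13 semitones — one semitone wider than the perfect octave (12) — giving an augmented octave.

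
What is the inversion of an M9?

First reduce the compound major ninth to its simple form, a major second.
The rule of nine gives the new number: 9 − 2 = 7, so a second becomes a seventh.
Quality inverts too: major becomes minor. That makes the inversion a minor seventh.

minor 7th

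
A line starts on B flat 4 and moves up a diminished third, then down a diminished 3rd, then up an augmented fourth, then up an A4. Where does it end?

A sharp 5

Up a diminished third from Bb4: Dbb5 (2 semitones up).
Down a diminished third from Dbb5: Bb4 (2 semitones down).
An augmented fourth up from Bb4 is E5.
An augmented fourth up from E5 is A#5.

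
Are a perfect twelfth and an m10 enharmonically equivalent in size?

No

A perfect twelfth is 19 semitones but a minor tenth is 15 semitones — different sizes.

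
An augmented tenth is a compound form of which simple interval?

Subtracting seven from the interval number removes an octave: 10 − 7 = 3.
So an augmented tenth is an octave plus an augmented third. The quality is unchanged.

augmented third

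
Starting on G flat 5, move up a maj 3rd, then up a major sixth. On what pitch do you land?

A major third up from Gb5 is Bb5.
Up a major sixth from Bb5: G6 (9 semitones up).

G 6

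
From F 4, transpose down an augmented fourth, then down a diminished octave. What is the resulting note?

C 3

An augmented fourth down from F4 is Cb4.
A diminished octave down from Cb4 is C3.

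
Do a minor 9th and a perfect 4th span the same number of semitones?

13 semitones (minor ninth) vs 5 semitones (perfect fourth): not equal.

No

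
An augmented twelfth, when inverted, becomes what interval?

d4

First reduce the compound augmented twelfth to its simple form, an augmented fifth.
The rule of nine gives the new number: 9 − 5 = 4, so a fifth becomes a fourth.
Quality inverts too: augmented becomes diminished. That makes the inversion a diminished fourth.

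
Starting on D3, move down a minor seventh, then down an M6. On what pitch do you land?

G1

Down a minor seventh from D3: E2 (10 semitones down).
Down a major sixth from E2: G1 (9 semitones down).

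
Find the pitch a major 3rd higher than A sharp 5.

C double-sharp 6

Counting three letter names up from A lands on C.
A major third is 4 semitones; 4 semitones up from A#5 gives C##6.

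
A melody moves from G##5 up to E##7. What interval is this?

G to E spans six letter names (G-A-B-C-D-E), plus an octave — that makes it a thirteenth of some quality.
Counting semitones, G##5→E##7 is 21, which is the major thirteenth.
(Equivalently, a compound major sixth: a major sixth plus an octave.)

major thirteenth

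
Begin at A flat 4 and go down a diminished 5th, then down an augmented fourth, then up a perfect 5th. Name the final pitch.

E flat 4

A diminished fifth down from Ab4 is D4.
D4 down an augmented fourth → Ab3 (6 semitones).
Up a perfect fifth from Ab3: Eb4 (7 semitones up).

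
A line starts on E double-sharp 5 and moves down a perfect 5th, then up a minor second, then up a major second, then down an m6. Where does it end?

E##5 down a perfect fifth → A##4 (7 semitones).
A minor second up from A##4 is B#4.
Up a major second from B#4: C##5 (2 semitones up).
C##5 down a minor sixth → E##4 (8 semitones).

E double-sharp 4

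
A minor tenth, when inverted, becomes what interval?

major 6th

First reduce the compound minor tenth to its simple form, a minor third.
Interval numbers invert to sum to nine: 3 + 6 = 9, so a third inverts to a sixth.
The quality also flips — minor becomes major — giving a major sixth.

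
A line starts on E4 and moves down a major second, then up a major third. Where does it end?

F#4

A major second down from E4 is D4.
D4 up a major third → F#4 (4 semitones).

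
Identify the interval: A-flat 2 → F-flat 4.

m13

A to F spans six letter names (A-B-C-D-E-F), plus an octave — that makes it a thirteenth of some quality.
At 20 semitones, Ab2→Fb4 falls one short of a major thirteenth: minor.
(Equivalently, a compound minor sixth: a minor sixth plus an octave.)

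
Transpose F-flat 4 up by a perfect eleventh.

The eleventh's letter: F up four letter names plus an octave → B.
A perfect eleventh is 17 semitones; 17 semitones up from Fb4 gives Bbb5.

B-double-flat 5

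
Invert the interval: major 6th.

minor third

The rule of nine gives the new number: 9 − 6 = 3, so a sixth becomes a third.
And major becomes minor under inversion, so we get a minor third.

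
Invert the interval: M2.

minor 7th

The rule of nine gives the new number: 9 − 2 = 7, so a second becomes a seventh.
And major becomes minor under inversion, so we get a minor seventh.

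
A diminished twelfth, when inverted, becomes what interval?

augmented fourth

First reduce the compound diminished twelfth to its simple form, a diminished fifth.
Inverted interval numbers add to nine, so a fifth pairs with a fourth (5 + 4 = 9).
Quality inverts too: diminished becomes augmented. That makes the inversion an augmented fourth.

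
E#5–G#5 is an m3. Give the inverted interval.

major sixth

Inverted interval numbers add to nine, so a third pairs with a sixth (3 + 6 = 9).
The quality also flips — minor becomes major — giving a major sixth.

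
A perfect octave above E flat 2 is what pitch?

For an octave the letter name doesn't change: still E, an octave up.
A perfect octave spans 12 semitones, so from Eb2 the target pitch is Eb3.

E flat 3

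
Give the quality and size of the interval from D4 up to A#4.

augmented 5th

D to A spans five letter names (D-E-F-G-A) — that makes it a fifth of some quality.
D4 to A#4 spans 8 semitones — one semitone wider than the perfect fifth (7) — giving an augmented fifth.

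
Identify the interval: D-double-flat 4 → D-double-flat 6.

D to D is the same letter name, plus 2 octaves — that makes it a fifteenth of some quality.
Counting semitones, Dbb4→Dbb6 is 24, which is the perfect fifteenth.
(Equivalently, a compound perfect octave: a perfect octave plus an octave.)

P15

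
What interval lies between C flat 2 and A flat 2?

C to A spans six letter names (C-D-E-F-G-A): a sixth.
The major sixth spans 9 semitones, and Cb2 to Ab2 is exactly 9 semitones — so this is a major sixth.

major 6th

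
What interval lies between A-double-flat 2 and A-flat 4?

A to A is the same letter name, plus 2 octaves: a fifteenth.
A perfect fifteenth would be 24 semitones; Abb2 to Ab4 is 25, one semitone wider, so the interval is augmented.
(Equivalently, a compound augmented octave: an augmented octave plus an octave.)

augmented fifteenth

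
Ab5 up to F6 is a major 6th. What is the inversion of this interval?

Inverted interval numbers add to nine, so a sixth pairs with a third (6 + 3 = 9).
Quality inverts too: major becomes minor. That makes the inversion a minor third.

minor 3rd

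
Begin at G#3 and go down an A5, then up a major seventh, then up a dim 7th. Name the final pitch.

Down an augmented fifth from G#3: C3 (8 semitones down).
C3 up a major seventh → B3 (11 semitones).
A diminished seventh up from B3 is Ab4.

Ab4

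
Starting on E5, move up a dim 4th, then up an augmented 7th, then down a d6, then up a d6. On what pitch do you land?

G#6

A diminished fourth up from E5 is Ab5.
Ab5 up an augmented seventh → G#6 (12 semitones).
Down a diminished sixth from G#6: B##5 (7 semitones down).
A diminished sixth up from B##5 is G#6.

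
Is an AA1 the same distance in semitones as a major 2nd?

A doubly augmented unison spans 2 semitones, and a major second also spans 2 semitones — they're enharmonic.

Yes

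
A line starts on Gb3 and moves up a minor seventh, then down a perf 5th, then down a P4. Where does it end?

A minor seventh up from Gb3 is Fb4.
Down a perfect fifth from Fb4: Bbb3 (7 semitones down).
Down a perfect fourth from Bbb3: Fb3 (5 semitones down).

Fb3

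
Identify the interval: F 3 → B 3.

augmented fourth

F to B spans four letter names (F-G-A-B), so the interval is some kind of fourth.
A perfect fourth would be 5 semitones; F3 to B3 is 6, one semitone wider, so the interval is augmented.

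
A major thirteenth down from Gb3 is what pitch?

Bbb1

Counting six letter names plus an octave down from G lands on B.
A major thirteenth spans 21 semitones, so from Gb3 the target pitch is Bbb1.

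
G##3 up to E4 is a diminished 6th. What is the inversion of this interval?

A3

The rule of nine gives the new number: 9 − 6 = 3, so a sixth becomes a third.
Quality inverts too: diminished becomes augmented. That makes the inversion an augmented third.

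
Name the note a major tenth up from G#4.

B#5

Counting three letter names plus an octave up from G lands on B.
A major tenth spans 16 semitones, so from G#4 the target pitch is B#5.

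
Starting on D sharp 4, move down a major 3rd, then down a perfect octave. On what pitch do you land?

B 2

D#4 down a major third → B3 (4 semitones).
A perfect octave down from B3 is B2.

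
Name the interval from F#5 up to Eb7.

F to E spans seven letter names (F-G-A-B-C-D-E), plus an octave, so the interval is some kind of fourteenth.
F#5 to Eb7 spans 21 semitones — two semitones narrower than the major fourteenth (23) — giving a diminished fourteenth.
(Equivalently, a compound diminished seventh: a diminished seventh plus an octave.)

diminished 14th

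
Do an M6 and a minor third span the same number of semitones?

No

9 semitones (major sixth) vs 3 semitones (minor third): not equal.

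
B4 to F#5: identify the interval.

perfect 5th

B to F spans five letter names (B-C-D-E-F): a fifth.
Counting semitones, B4→F#5 is 7, which is the perfect fifth.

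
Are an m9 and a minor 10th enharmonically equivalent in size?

No

A minor ninth is 13 semitones but a minor tenth is 15 semitones — different sizes.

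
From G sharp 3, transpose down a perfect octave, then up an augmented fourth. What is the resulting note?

C double-sharp 3

G#3 down a perfect octave → G#2 (12 semitones).
Up an augmented fourth from G#2: C##3 (6 semitones up).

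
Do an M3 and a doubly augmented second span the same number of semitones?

A major third = 4 semitones = a doubly augmented second; enharmonically equal.

Yes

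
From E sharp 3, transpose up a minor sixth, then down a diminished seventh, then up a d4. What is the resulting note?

G sharp 3

E#3 up a minor sixth → C#4 (8 semitones).
A diminished seventh down from C#4 is D##3.
Up a diminished fourth from D##3: G#3 (4 semitones up).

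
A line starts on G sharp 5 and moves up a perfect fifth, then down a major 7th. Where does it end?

A perfect fifth up from G#5 is D#6.
A major seventh down from D#6 is E5.

E 5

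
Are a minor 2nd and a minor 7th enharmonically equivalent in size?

A minor second spans 1 semitone; a minor seventh spans 10 semitones. They differ by 9.

No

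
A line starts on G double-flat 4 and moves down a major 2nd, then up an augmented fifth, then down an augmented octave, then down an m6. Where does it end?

Gbb4 down a major second → Fbb4 (2 semitones).
Up an augmented fifth from Fbb4: Cb5 (8 semitones up).
An augmented octave down from Cb5 is Cbb4.
Down a minor sixth from Cbb4: Ebb3 (8 semitones down).

E double-flat 3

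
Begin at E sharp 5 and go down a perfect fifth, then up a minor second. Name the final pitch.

A perfect fifth down from E#5 is A#4.
A#4 up a minor second → B4 (1 semitone).

B 4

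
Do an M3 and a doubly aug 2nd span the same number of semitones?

A major third = 4 semitones = a doubly augmented second; enharmonically equal.

Yes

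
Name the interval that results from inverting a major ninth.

minor 7th

First reduce the compound major ninth to its simple form, a major second.
Inverted interval numbers add to nine, so a second pairs with a seventh (2 + 7 = 9).
The quality also flips — major becomes minor — giving a minor seventh.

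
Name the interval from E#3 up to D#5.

m14

E to D spans seven letter names (E-F-G-A-B-C-D), plus an octave: a fourteenth.
A major fourteenth would be 23 semitones, but E#3 to D#5 is 22 — one semitone narrower, making it a minor fourteenth.
(Equivalently, a compound minor seventh: a minor seventh plus an octave.)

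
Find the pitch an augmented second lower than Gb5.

Fbb5

The second takes the letter from G down to F.
An augmented second spans 3 semitones, so from Gb5 the target pitch is Fbb5.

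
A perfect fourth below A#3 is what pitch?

E#3

The fourth takes the letter from A down to E.
Moving 5 semitones down from A#3 (the size of a perfect fourth) reaches E#3.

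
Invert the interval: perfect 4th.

perfect 5th

Interval numbers invert to sum to nine: 4 + 5 = 9, so a fourth inverts to a fifth.
The quality also flips — perfect stays perfect — giving a perfect fifth.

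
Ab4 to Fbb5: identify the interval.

A to F spans six letter names (A-B-C-D-E-F) — that makes it a sixth of some quality.
A major sixth would be 9 semitones; Ab4 to Fbb5 is 7, two semitones narrower, so the interval is diminished.

d6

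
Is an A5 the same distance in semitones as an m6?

Yes

An augmented fifth = 8 semitones = a minor sixth; enharmonically equal.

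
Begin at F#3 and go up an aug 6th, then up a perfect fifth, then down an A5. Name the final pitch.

An augmented sixth up from F#3 is D##4.
Up a perfect fifth from D##4: A##4 (7 semitones up).
A##4 down an augmented fifth → D#4 (8 semitones).

D#4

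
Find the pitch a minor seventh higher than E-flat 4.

Seven letter names up from E: D.
A minor seventh spans 10 semitones, so from Eb4 the target pitch is Db5.

D-flat 5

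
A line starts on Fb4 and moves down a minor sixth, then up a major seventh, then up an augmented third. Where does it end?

Fb4 down a minor sixth → Ab3 (8 semitones).
Up a major seventh from Ab3: G4 (11 semitones up).
An augmented third up from G4 is B#4.

B#4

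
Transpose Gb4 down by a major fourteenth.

Abb2

Counting seven letter names plus an octave down from G lands on A.
A major fourteenth spans 23 semitones, so from Gb4 the target pitch is Abb2.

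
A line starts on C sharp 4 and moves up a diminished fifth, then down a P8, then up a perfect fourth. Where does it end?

C 4

Up a diminished fifth from C#4: G4 (6 semitones up).
A perfect octave down from G4 is G3.
A perfect fourth up from G3 is C4.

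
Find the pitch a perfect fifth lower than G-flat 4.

C-flat 4

Five letter names down from G: C.
Moving 7 semitones down from Gb4 (the size of a perfect fifth) reaches Cb4.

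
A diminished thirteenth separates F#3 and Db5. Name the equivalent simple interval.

Take out an octave (7 from the number): 13 − 7 = 6.
That makes a diminished thirteenth a compound diminished sixth — an octave plus a diminished sixth.

diminished 6th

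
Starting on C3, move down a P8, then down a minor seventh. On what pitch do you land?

D1

A perfect octave down from C3 is C2.
Down a minor seventh from C2: D1 (10 semitones down).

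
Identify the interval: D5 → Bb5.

D to B spans six letter names (D-E-F-G-A-B) — that makes it a sixth of some quality.
At 8 semitones, D5→Bb5 falls one short of a major sixth: minor.

m6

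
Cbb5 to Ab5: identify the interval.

augmented sixth

C to A spans six letter names (C-D-E-F-G-A): a sixth.
The major sixth is 9 semitones; here we have 10, one semitone wider: augmented.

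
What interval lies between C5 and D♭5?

minor second

C to D spans two letter names (C-D): a second.
A major second would be 2 semitones, but C5 to Db5 is 1 — one semitone narrower, making it a minor second.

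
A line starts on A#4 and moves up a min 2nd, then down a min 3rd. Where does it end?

A#4 up a minor second → B4 (1 semitone).
B4 down a minor third → G#4 (3 semitones).

G#4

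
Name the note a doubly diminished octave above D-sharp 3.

The letter stays D (same as the start), shifted an octave up.
A doubly diminished octave spans 10 semitones, so from D#3 the target pitch is Db4.

D-flat 4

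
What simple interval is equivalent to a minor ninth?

minor 2nd

Subtracting seven from the interval number removes an octave: 9 − 7 = 2.
So a minor ninth is an octave plus a minor second. The quality is unchanged.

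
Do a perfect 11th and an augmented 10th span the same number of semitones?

Yes

Both span 17 semitones: a perfect eleventh and an augmented tenth are the same chromatic distance.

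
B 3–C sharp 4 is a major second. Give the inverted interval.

minor 7th

The rule of nine gives the new number: 9 − 2 = 7, so a second becomes a seventh.
The quality also flips — major becomes minor — giving a minor seventh.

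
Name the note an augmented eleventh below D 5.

The eleventh's letter: D down four letter names plus an octave → A.
An augmented eleventh spans 18 semitones, so from D5 the target pitch is Ab3.

A-flat 3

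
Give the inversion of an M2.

minor seventh

Interval numbers invert to sum to nine: 2 + 7 = 9, so a second inverts to a seventh.
And major becomes minor under inversion, so we get a minor seventh.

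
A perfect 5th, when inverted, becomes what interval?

Inverted interval numbers add to nine, so a fifth pairs with a fourth (5 + 4 = 9).
And perfect stays perfect under inversion, so we get a perfect fourth.

perfect fourth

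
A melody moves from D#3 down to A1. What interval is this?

Descending from D#3 to A1 is the same interval as ascending A1 to D#3.
A to D spans four letter names (A-B-C-D), plus an octave: an eleventh.
A perfect eleventh would be 17 semitones; A1 to D#3 is 18, one semitone wider, so the interval is augmented.
(Equivalently, a compound augmented fourth: an augmented fourth plus an octave.)

augmented eleventh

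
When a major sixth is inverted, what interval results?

The rule of nine gives the new number: 9 − 6 = 3, so a sixth becomes a third.
Quality inverts too: major becomes minor. That makes the inversion a minor third.

minor 3rd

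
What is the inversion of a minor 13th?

major 3rd

First reduce the compound minor thirteenth to its simple form, a minor sixth.
Inverted interval numbers add to nine, so a sixth pairs with a third (6 + 3 = 9).
The quality also flips — minor becomes major — giving a major third.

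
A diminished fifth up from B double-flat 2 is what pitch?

Counting five letter names up from B lands on F.
A diminished fifth is 6 semitones; 6 semitones up from Bbb2 gives Fbb3.

F double-flat 3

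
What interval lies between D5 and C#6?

major seventh

D to C spans seven letter names (D-E-F-G-A-B-C) — that makes it a seventh of some quality.
The major seventh spans 11 semitones, and D5 to C#6 is exactly 11 semitones — so this is a major seventh.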